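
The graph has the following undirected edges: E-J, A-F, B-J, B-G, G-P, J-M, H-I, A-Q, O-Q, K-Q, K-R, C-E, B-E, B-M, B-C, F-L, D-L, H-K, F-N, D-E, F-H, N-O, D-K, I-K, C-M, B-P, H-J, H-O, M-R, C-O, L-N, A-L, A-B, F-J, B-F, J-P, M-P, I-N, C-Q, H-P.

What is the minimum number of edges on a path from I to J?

Level 0: I
Level 1: H, K, N
Level 2: D, F, J, L, O, P, Q, R
Level 3: A, B, C, E, G, M
J first appears at level 2.

2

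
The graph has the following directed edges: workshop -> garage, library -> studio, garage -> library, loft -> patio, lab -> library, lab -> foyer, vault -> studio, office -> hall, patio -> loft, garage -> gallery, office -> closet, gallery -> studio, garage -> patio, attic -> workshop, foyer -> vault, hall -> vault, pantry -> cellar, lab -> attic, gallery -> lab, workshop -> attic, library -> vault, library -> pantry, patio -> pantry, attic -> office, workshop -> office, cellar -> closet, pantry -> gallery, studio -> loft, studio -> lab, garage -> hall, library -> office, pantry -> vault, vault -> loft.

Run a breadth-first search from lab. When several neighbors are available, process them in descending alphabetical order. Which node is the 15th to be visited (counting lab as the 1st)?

garage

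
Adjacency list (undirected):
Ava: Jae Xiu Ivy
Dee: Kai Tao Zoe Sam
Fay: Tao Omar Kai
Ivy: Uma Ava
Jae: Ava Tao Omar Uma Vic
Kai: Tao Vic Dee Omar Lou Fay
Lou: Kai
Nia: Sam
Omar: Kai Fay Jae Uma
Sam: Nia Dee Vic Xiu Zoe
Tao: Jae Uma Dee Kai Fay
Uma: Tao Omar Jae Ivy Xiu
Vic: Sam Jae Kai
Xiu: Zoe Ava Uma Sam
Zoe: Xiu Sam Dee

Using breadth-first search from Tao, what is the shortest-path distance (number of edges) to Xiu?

2

Level 0: Tao
Level 1: Dee, Fay, Jae, Kai, Uma
Level 2: Ava, Ivy, Lou, Omar, Sam, Vic, Xiu, Zoe
Level 3: Nia
Xiu first appears at level 2.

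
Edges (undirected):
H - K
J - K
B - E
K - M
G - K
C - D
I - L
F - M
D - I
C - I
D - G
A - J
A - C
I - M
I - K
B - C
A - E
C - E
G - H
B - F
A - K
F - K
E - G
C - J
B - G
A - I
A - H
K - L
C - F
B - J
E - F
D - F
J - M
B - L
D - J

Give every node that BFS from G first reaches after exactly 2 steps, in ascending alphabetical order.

A, C, F, I, J, L, M

Level 0: G
Level 1: B, D, E, H, K
Level 2: A, C, F, I, J, L, M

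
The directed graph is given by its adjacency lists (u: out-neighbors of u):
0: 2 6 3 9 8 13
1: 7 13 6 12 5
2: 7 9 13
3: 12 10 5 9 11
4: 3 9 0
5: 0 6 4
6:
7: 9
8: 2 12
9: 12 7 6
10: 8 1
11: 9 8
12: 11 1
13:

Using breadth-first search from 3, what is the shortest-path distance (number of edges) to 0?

2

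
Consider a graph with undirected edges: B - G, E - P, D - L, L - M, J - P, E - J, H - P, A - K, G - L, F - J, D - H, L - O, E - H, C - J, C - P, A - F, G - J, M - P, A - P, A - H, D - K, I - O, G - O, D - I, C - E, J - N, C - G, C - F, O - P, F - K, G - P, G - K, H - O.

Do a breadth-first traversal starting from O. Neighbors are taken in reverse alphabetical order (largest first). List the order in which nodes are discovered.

O, P, L, I, H, G, M, J, E, C, A, D, K, B, N, F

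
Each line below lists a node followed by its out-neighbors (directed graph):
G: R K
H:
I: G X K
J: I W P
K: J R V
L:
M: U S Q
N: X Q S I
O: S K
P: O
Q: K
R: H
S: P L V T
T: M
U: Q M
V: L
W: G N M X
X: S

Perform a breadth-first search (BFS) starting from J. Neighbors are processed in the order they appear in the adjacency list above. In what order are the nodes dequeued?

Visit J; enqueue I, W, P → queue [I, W, P]
Visit I; enqueue G, X, K → queue [W, P, G, X, K]
Visit W; enqueue N, M → queue [P, G, X, K, N, M]
Visit P; enqueue O → queue [G, X, K, N, M, O]
Visit G; enqueue R → queue [X, K, N, M, O, R]
Visit X; enqueue S → queue [K, N, M, O, R, S]
Visit K; enqueue V → queue [N, M, O, R, S, V]
Visit N; enqueue Q → queue [M, O, R, S, V, Q]
Visit M; enqueue U → queue [O, R, S, V, Q, U]
Visit O → queue [R, S, V, Q, U]
Visit R; enqueue H → queue [S, V, Q, U, H]
Visit S; enqueue L, T → queue [V, Q, U, H, L, T]
Visit V → queue [Q, U, H, L, T]
Visit Q → queue [U, H, L, T]
Visit U → queue [H, L, T]
Visit H → queue [L, T]
Visit L → queue [T]
Visit T → queue []

J → I → W → P → G → X → K → N → M → O → R → S → V → Q → U → H → L → T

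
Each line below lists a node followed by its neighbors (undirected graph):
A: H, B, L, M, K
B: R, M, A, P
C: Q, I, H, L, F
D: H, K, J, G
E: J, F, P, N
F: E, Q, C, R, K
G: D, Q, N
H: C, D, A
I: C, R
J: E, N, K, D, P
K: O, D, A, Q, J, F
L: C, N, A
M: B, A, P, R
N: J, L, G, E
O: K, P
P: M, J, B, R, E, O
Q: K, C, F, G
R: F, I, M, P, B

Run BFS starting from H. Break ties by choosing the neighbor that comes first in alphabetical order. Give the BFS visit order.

H, A, C, D, B, K, L, M, F, I, Q, G, J, P, R, O, N, E

Visit H; enqueue A, C, D → queue [A, C, D]
Visit A; enqueue B, K, L, M → queue [C, D, B, K, L, M]
Visit C; enqueue F, I, Q → queue [D, B, K, L, M, F, I, Q]
Visit D; enqueue G, J → queue [B, K, L, M, F, I, Q, G, J]
Visit B; enqueue P, R → queue [K, L, M, F, I, Q, G, J, P, R]
Visit K; enqueue O → queue [L, M, F, I, Q, G, J, P, R, O]
Visit L; enqueue N → queue [M, F, I, Q, G, J, P, R, O, N]
Visit M → queue [F, I, Q, G, J, P, R, O, N]
Visit F; enqueue E → queue [I, Q, G, J, P, R, O, N, E]
Visit I → queue [Q, G, J, P, R, O, N, E]
Visit Q → queue [G, J, P, R, O, N, E]
Visit G → queue [J, P, R, O, N, E]
Visit J → queue [P, R, O, N, E]
Visit P → queue [R, O, N, E]
Visit R → queue [O, N, E]
Visit O → queue [N, E]
Visit N → queue [E]
Visit E → queue []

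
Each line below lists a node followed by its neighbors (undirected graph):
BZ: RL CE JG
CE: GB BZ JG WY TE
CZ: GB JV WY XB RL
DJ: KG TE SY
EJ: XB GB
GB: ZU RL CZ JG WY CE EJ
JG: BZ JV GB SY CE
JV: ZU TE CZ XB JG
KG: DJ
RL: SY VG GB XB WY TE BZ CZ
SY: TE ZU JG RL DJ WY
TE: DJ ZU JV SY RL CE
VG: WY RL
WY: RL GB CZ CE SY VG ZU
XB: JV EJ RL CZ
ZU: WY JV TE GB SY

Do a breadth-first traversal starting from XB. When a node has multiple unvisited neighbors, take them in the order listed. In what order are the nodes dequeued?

Visit XB; enqueue JV, EJ, RL, CZ → queue [JV, EJ, RL, CZ]
Visit JV; enqueue ZU, TE, JG → queue [EJ, RL, CZ, ZU, TE, JG]
Visit EJ; enqueue GB → queue [RL, CZ, ZU, TE, JG, GB]
Visit RL; enqueue SY, VG, WY, BZ → queue [CZ, ZU, TE, JG, GB, SY, VG, WY, BZ]
Visit CZ → queue [ZU, TE, JG, GB, SY, VG, WY, BZ]
Visit ZU → queue [TE, JG, GB, SY, VG, WY, BZ]
Visit TE; enqueue DJ, CE → queue [JG, GB, SY, VG, WY, BZ, DJ, CE]
Visit JG → queue [GB, SY, VG, WY, BZ, DJ, CE]
Visit GB → queue [SY, VG, WY, BZ, DJ, CE]
Visit SY → queue [VG, WY, BZ, DJ, CE]
Visit VG → queue [WY, BZ, DJ, CE]
Visit WY → queue [BZ, DJ, CE]
Visit BZ → queue [DJ, CE]
Visit DJ; enqueue KG → queue [CE, KG]
Visit CE → queue [KG]
Visit KG → queue []

XB JV EJ RL CZ ZU TE JG GB SY VG WY BZ DJ CE KG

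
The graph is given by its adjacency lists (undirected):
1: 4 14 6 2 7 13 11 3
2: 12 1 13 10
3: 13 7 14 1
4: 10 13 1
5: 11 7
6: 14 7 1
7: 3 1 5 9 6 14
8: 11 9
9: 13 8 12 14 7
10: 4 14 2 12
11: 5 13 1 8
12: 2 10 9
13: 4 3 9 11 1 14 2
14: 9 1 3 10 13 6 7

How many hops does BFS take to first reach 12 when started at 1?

Level 0: 1
Level 1: 2, 3, 4, 6, 7, 11, 13, 14
Level 2: 5, 8, 9, 10, 12
12 first appears at level 2.

2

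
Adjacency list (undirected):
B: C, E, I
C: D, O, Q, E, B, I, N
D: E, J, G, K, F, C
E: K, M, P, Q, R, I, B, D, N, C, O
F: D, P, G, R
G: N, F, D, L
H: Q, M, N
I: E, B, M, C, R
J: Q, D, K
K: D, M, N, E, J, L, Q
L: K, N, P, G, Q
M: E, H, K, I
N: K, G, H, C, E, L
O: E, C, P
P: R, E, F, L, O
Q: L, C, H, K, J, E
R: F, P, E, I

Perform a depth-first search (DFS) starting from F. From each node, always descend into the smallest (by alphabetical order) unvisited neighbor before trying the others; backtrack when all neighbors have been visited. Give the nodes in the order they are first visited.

Visit F
F → D
D → C
C → B
B → E
E → I
I → M
M → H
H → N
N → G
G → L
L → K
K → J
J → Q
L → P
P → O
P → R

F → D → C → B → E → I → M → H → N → G → L → K → J → Q → P → O → R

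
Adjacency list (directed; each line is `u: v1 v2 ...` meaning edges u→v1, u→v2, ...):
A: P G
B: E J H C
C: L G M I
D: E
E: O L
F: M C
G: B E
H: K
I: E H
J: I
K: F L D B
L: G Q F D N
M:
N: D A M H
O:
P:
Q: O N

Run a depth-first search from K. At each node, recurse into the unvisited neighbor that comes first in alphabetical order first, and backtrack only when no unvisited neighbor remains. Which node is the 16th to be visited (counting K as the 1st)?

I

Visit K
K → B
B → C
C → G
G → E
E → L
L → D
L → F
F → M
L → N
N → A
A → P
N → H
L → Q
Q → O
C → I
B → J

Visit order: K, B, C, G, E, L, D, F, M, N, A, P, H, Q, O, I, J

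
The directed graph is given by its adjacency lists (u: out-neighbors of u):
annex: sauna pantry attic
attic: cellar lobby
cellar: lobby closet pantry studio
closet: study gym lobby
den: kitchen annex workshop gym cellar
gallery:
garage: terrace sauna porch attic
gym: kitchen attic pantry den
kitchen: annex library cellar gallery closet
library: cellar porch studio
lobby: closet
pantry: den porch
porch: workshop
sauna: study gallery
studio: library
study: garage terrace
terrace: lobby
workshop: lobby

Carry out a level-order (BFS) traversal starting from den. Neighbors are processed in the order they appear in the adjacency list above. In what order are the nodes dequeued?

Visit den; enqueue kitchen, annex, workshop, gym, cellar → queue [kitchen, annex, workshop, gym, cellar]
Visit kitchen; enqueue library, gallery, closet → queue [annex, workshop, gym, cellar, library, gallery, closet]
Visit annex; enqueue sauna, pantry, attic → queue [workshop, gym, cellar, library, gallery, closet, sauna, pantry, attic]
Visit workshop; enqueue lobby → queue [gym, cellar, library, gallery, closet, sauna, pantry, attic, lobby]
Visit gym → queue [cellar, library, gallery, closet, sauna, pantry, attic, lobby]
Visit cellar; enqueue studio → queue [library, gallery, closet, sauna, pantry, attic, lobby, studio]
Visit library; enqueue porch → queue [gallery, closet, sauna, pantry, attic, lobby, studio, porch]
Visit gallery → queue [closet, sauna, pantry, attic, lobby, studio, porch]
Visit closet; enqueue study → queue [sauna, pantry, attic, lobby, studio, porch, study]
Visit sauna → queue [pantry, attic, lobby, studio, porch, study]
Visit pantry → queue [attic, lobby, studio, porch, study]
Visit attic → queue [lobby, studio, porch, study]
Visit lobby → queue [studio, porch, study]
Visit studio → queue [porch, study]
Visit porch → queue [study]
Visit study; enqueue garage, terrace → queue [garage, terrace]
Visit garage → queue [terrace]
Visit terrace → queue []

den → kitchen → annex → workshop → gym → cellar → library → gallery → closet → sauna → pantry → attic → lobby → studio → porch → study → garage → terrace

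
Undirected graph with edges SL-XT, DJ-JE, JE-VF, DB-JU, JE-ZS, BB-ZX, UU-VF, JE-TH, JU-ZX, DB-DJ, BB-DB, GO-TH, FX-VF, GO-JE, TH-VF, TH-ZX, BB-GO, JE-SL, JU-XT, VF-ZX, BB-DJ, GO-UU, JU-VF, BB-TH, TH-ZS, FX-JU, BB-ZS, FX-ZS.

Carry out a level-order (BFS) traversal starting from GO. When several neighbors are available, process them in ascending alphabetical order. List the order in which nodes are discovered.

GO, BB, JE, TH, UU, DB, DJ, ZS, ZX, SL, VF, JU, FX, XT

Visit GO; enqueue BB, JE, TH, UU → queue [BB, JE, TH, UU]
Visit BB; enqueue DB, DJ, ZS, ZX → queue [JE, TH, UU, DB, DJ, ZS, ZX]
Visit JE; enqueue SL, VF → queue [TH, UU, DB, DJ, ZS, ZX, SL, VF]
Visit TH → queue [UU, DB, DJ, ZS, ZX, SL, VF]
Visit UU → queue [DB, DJ, ZS, ZX, SL, VF]
Visit DB; enqueue JU → queue [DJ, ZS, ZX, SL, VF, JU]
Visit DJ → queue [ZS, ZX, SL, VF, JU]
Visit ZS; enqueue FX → queue [ZX, SL, VF, JU, FX]
Visit ZX → queue [SL, VF, JU, FX]
Visit SL; enqueue XT → queue [VF, JU, FX, XT]
Visit VF → queue [JU, FX, XT]
Visit JU → queue [FX, XT]
Visit FX → queue [XT]
Visit XT → queue []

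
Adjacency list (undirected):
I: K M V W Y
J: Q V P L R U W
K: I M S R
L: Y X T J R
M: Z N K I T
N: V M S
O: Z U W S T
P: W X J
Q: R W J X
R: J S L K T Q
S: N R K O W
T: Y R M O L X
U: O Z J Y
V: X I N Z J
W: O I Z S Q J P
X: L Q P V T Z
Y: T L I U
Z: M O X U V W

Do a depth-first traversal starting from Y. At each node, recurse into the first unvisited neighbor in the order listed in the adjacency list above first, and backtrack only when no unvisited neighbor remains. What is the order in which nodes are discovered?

Y T R J Q W O Z M N V X L P I K S U

Visit Y
Y → T
T → R
R → J
J → Q
Q → W
W → O
O → Z
Z → M
M → N
N → V
V → X
X → L
X → P
V → I
I → K
K → S
Z → U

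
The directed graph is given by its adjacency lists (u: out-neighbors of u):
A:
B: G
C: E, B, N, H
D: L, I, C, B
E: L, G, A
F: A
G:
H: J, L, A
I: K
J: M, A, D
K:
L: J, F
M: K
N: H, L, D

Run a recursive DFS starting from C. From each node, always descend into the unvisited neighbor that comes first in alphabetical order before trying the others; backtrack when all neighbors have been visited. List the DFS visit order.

C -> B -> G -> E -> A -> L -> F -> J -> D -> I -> K -> M -> H -> N

Visit C
C → B
B → G
C → E
E → A
E → L
L → F
L → J
J → D
D → I
I → K
J → M
C → H
C → N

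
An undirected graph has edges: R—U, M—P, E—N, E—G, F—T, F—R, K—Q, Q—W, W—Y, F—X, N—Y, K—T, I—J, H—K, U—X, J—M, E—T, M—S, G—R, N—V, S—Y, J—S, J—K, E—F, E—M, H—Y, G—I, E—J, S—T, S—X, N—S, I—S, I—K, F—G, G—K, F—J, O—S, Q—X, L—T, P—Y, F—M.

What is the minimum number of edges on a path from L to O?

Level 0: L
Level 1: T
Level 2: E, F, K, S
Level 3: G, H, I, J, M, N, O, Q, R, X, Y
Level 4: P, U, V, W
O first appears at level 3.

3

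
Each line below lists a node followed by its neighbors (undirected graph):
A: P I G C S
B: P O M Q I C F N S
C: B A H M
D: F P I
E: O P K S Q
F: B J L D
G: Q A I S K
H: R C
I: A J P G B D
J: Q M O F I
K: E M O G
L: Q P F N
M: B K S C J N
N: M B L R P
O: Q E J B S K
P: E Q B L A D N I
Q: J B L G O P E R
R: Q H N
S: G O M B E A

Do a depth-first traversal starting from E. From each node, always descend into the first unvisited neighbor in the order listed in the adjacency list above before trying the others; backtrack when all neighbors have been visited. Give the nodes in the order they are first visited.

E O Q J M B P L F D I A G S K C H R N

Visit E
E → O
O → Q
Q → J
J → M
M → B
B → P
P → L
L → F
F → D
D → I
I → A
A → G
G → S
G → K
A → C
C → H
H → R
R → N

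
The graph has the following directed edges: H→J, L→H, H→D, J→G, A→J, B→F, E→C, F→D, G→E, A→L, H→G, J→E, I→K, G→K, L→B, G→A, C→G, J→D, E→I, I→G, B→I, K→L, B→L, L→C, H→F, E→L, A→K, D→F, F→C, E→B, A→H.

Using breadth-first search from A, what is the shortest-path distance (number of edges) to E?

2

Level 0: A
Level 1: H, J, K, L
Level 2: B, C, D, E, F, G
Level 3: I
E first appears at level 2.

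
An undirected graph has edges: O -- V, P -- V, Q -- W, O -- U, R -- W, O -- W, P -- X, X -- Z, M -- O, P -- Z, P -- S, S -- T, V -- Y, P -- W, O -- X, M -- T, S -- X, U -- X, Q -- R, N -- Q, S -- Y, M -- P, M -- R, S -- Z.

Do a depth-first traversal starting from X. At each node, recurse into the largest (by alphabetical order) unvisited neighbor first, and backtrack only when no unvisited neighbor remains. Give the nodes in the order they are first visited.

Visit X
X → Z
Z → S
S → Y
Y → V
V → P
P → W
W → R
R → Q
Q → N
R → M
M → T
M → O
O → U

X -> Z -> S -> Y -> V -> P -> W -> R -> Q -> N -> M -> T -> O -> U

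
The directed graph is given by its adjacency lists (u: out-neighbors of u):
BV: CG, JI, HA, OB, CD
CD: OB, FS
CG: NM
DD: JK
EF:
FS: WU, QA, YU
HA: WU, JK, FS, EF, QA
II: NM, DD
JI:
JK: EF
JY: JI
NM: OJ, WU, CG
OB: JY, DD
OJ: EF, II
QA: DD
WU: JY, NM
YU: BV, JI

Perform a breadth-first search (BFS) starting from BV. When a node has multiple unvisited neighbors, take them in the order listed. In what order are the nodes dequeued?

BV, CG, JI, HA, OB, CD, NM, WU, JK, FS, EF, QA, JY, DD, OJ, YU, II

Visit BV; enqueue CG, JI, HA, OB, CD → queue [CG, JI, HA, OB, CD]
Visit CG; enqueue NM → queue [JI, HA, OB, CD, NM]
Visit JI → queue [HA, OB, CD, NM]
Visit HA; enqueue WU, JK, FS, EF, QA → queue [OB, CD, NM, WU, JK, FS, EF, QA]
Visit OB; enqueue JY, DD → queue [CD, NM, WU, JK, FS, EF, QA, JY, DD]
Visit CD → queue [NM, WU, JK, FS, EF, QA, JY, DD]
Visit NM; enqueue OJ → queue [WU, JK, FS, EF, QA, JY, DD, OJ]
Visit WU → queue [JK, FS, EF, QA, JY, DD, OJ]
Visit JK → queue [FS, EF, QA, JY, DD, OJ]
Visit FS; enqueue YU → queue [EF, QA, JY, DD, OJ, YU]
Visit EF → queue [QA, JY, DD, OJ, YU]
Visit QA → queue [JY, DD, OJ, YU]
Visit JY → queue [DD, OJ, YU]
Visit DD → queue [OJ, YU]
Visit OJ; enqueue II → queue [YU, II]
Visit YU → queue [II]
Visit II → queue []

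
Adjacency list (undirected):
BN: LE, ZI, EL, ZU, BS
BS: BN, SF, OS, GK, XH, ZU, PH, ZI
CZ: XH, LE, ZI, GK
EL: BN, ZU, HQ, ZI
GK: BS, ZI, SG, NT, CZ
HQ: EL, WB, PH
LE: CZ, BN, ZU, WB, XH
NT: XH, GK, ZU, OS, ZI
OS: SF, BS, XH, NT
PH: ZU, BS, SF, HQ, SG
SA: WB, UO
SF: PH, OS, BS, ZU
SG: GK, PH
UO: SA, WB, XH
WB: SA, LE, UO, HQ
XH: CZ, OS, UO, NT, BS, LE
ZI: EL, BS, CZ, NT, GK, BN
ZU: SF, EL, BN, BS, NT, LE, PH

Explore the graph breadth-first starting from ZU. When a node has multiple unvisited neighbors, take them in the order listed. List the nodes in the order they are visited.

Visit ZU; enqueue SF, EL, BN, BS, NT, LE, PH → queue [SF, EL, BN, BS, NT, LE, PH]
Visit SF; enqueue OS → queue [EL, BN, BS, NT, LE, PH, OS]
Visit EL; enqueue HQ, ZI → queue [BN, BS, NT, LE, PH, OS, HQ, ZI]
Visit BN → queue [BS, NT, LE, PH, OS, HQ, ZI]
Visit BS; enqueue GK, XH → queue [NT, LE, PH, OS, HQ, ZI, GK, XH]
Visit NT → queue [LE, PH, OS, HQ, ZI, GK, XH]
Visit LE; enqueue CZ, WB → queue [PH, OS, HQ, ZI, GK, XH, CZ, WB]
Visit PH; enqueue SG → queue [OS, HQ, ZI, GK, XH, CZ, WB, SG]
Visit OS → queue [HQ, ZI, GK, XH, CZ, WB, SG]
Visit HQ → queue [ZI, GK, XH, CZ, WB, SG]
Visit ZI → queue [GK, XH, CZ, WB, SG]
Visit GK → queue [XH, CZ, WB, SG]
Visit XH; enqueue UO → queue [CZ, WB, SG, UO]
Visit CZ → queue [WB, SG, UO]
Visit WB; enqueue SA → queue [SG, UO, SA]
Visit SG → queue [UO, SA]
Visit UO → queue [SA]
Visit SA → queue []

ZU -> SF -> EL -> BN -> BS -> NT -> LE -> PH -> OS -> HQ -> ZI -> GK -> XH -> CZ -> WB -> SG -> UO -> SA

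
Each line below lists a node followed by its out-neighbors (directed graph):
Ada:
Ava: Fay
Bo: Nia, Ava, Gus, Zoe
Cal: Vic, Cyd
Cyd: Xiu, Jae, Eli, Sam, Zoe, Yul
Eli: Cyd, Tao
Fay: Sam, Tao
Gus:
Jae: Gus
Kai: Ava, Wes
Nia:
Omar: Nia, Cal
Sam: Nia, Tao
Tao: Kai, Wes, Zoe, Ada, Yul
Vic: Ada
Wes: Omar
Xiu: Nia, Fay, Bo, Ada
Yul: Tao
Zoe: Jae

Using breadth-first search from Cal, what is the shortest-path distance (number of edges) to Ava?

Level 0: Cal
Level 1: Cyd, Vic
Level 2: Ada, Eli, Jae, Sam, Xiu, Yul, Zoe
Level 3: Bo, Fay, Gus, Nia, Tao
Level 4: Ava, Kai, Wes
Level 5: Omar
Ava first appears at level 4.

4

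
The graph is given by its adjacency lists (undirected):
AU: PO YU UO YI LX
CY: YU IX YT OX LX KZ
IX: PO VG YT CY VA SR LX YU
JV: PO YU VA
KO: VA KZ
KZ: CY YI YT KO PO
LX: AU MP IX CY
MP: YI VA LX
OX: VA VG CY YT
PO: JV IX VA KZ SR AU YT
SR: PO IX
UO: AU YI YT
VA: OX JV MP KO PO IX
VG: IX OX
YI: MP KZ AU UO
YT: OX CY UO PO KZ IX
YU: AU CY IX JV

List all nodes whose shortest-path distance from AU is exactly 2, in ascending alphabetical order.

CY, IX, JV, KZ, MP, SR, VA, YT

Level 0: AU
Level 1: LX, PO, UO, YI, YU
Level 2: CY, IX, JV, KZ, MP, SR, VA, YT
Level 3: KO, OX, VG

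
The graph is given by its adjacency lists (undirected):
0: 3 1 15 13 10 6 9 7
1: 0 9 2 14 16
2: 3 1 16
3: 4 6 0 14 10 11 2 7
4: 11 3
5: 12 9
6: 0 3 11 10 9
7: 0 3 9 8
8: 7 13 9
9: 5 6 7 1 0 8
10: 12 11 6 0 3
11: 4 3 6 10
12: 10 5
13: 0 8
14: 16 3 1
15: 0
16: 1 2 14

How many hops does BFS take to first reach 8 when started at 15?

3

Level 0: 15
Level 1: 0
Level 2: 1, 3, 6, 7, 9, 10, 13
Level 3: 2, 4, 5, 8, 11, 12, 14, 16
8 first appears at level 3.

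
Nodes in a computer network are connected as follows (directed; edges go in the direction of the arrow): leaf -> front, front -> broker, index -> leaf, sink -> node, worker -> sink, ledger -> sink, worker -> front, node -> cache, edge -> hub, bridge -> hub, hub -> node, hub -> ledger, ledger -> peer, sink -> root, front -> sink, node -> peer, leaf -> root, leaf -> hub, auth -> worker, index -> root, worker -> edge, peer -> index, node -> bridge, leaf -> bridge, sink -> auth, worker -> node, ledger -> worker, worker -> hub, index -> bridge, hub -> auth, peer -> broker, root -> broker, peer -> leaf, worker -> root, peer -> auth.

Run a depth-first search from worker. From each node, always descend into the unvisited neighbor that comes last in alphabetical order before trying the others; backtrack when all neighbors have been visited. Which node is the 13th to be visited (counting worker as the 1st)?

Visit worker
worker → sink
sink → root
root → broker
sink → node
node → peer
peer → leaf
leaf → hub
hub → ledger
hub → auth
leaf → front
leaf → bridge
peer → index
node → cache
worker → edge

Visit order: worker, sink, root, broker, node, peer, leaf, hub, ledger, auth, front, bridge, index, cache, edge

index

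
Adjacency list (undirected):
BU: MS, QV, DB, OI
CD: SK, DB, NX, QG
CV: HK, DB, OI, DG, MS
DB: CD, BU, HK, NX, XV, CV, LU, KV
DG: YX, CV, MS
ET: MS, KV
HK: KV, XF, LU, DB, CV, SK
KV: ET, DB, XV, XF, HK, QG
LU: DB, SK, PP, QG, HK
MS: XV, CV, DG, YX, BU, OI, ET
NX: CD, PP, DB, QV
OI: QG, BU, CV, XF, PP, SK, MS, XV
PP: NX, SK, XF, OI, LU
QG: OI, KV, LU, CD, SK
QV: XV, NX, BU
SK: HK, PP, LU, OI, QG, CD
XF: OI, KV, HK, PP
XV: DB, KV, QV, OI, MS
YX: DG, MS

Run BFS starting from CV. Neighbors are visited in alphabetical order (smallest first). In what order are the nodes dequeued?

Visit CV; enqueue DB, DG, HK, MS, OI → queue [DB, DG, HK, MS, OI]
Visit DB; enqueue BU, CD, KV, LU, NX, XV → queue [DG, HK, MS, OI, BU, CD, KV, LU, NX, XV]
Visit DG; enqueue YX → queue [HK, MS, OI, BU, CD, KV, LU, NX, XV, YX]
Visit HK; enqueue SK, XF → queue [MS, OI, BU, CD, KV, LU, NX, XV, YX, SK, XF]
Visit MS; enqueue ET → queue [OI, BU, CD, KV, LU, NX, XV, YX, SK, XF, ET]
Visit OI; enqueue PP, QG → queue [BU, CD, KV, LU, NX, XV, YX, SK, XF, ET, PP, QG]
Visit BU; enqueue QV → queue [CD, KV, LU, NX, XV, YX, SK, XF, ET, PP, QG, QV]
Visit CD → queue [KV, LU, NX, XV, YX, SK, XF, ET, PP, QG, QV]
Visit KV → queue [LU, NX, XV, YX, SK, XF, ET, PP, QG, QV]
Visit LU → queue [NX, XV, YX, SK, XF, ET, PP, QG, QV]
Visit NX → queue [XV, YX, SK, XF, ET, PP, QG, QV]
Visit XV → queue [YX, SK, XF, ET, PP, QG, QV]
Visit YX → queue [SK, XF, ET, PP, QG, QV]
Visit SK → queue [XF, ET, PP, QG, QV]
Visit XF → queue [ET, PP, QG, QV]
Visit ET → queue [PP, QG, QV]
Visit PP → queue [QG, QV]
Visit QG → queue [QV]
Visit QV → queue []

CV, DB, DG, HK, MS, OI, BU, CD, KV, LU, NX, XV, YX, SK, XF, ET, PP, QG, QV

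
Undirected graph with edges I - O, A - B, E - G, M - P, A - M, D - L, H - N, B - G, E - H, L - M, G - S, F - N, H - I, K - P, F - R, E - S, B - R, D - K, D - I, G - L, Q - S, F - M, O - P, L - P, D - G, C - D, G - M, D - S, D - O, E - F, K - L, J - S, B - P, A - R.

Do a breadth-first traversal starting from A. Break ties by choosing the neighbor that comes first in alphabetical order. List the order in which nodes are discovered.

A, B, M, R, G, P, F, L, D, E, S, K, O, N, C, I, H, J, Q

Visit A; enqueue B, M, R → queue [B, M, R]
Visit B; enqueue G, P → queue [M, R, G, P]
Visit M; enqueue F, L → queue [R, G, P, F, L]
Visit R → queue [G, P, F, L]
Visit G; enqueue D, E, S → queue [P, F, L, D, E, S]
Visit P; enqueue K, O → queue [F, L, D, E, S, K, O]
Visit F; enqueue N → queue [L, D, E, S, K, O, N]
Visit L → queue [D, E, S, K, O, N]
Visit D; enqueue C, I → queue [E, S, K, O, N, C, I]
Visit E; enqueue H → queue [S, K, O, N, C, I, H]
Visit S; enqueue J, Q → queue [K, O, N, C, I, H, J, Q]
Visit K → queue [O, N, C, I, H, J, Q]
Visit O → queue [N, C, I, H, J, Q]
Visit N → queue [C, I, H, J, Q]
Visit C → queue [I, H, J, Q]
Visit I → queue [H, J, Q]
Visit H → queue [J, Q]
Visit J → queue [Q]
Visit Q → queue []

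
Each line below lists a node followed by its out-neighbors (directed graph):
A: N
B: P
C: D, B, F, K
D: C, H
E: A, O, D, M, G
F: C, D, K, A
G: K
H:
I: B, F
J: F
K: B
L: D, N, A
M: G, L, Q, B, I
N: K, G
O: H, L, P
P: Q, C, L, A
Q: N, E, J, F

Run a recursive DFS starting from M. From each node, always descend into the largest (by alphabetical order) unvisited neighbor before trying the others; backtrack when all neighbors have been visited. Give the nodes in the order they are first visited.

M → Q → N → K → B → P → L → D → H → C → F → A → G → J → E → O → I

Visit M
M → Q
Q → N
N → K
K → B
B → P
P → L
L → D
D → H
D → C
C → F
F → A
N → G
Q → J
Q → E
E → O
M → I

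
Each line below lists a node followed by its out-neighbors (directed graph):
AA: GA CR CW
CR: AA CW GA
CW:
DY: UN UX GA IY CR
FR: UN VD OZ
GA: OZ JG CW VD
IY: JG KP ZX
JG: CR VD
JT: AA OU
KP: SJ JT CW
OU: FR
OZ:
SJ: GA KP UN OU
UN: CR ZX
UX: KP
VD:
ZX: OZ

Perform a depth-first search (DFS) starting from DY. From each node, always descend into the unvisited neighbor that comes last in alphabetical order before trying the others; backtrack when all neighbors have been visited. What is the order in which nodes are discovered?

DY UX KP SJ UN ZX OZ CR GA VD JG CW AA OU FR JT IY

Visit DY
DY → UX
UX → KP
KP → SJ
SJ → UN
UN → ZX
ZX → OZ
UN → CR
CR → GA
GA → VD
GA → JG
GA → CW
CR → AA
SJ → OU
OU → FR
KP → JT
DY → IY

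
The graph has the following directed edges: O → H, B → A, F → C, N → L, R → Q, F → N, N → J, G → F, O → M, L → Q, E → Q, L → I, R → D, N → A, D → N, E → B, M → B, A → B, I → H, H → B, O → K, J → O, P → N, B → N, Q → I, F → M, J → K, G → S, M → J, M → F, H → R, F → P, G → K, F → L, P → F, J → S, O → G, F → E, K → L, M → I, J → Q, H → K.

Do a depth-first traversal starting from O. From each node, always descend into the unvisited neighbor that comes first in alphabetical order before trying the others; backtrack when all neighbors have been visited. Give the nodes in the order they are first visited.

Visit O
O → G
G → F
F → C
F → E
E → B
B → A
B → N
N → J
J → K
K → L
L → I
I → H
H → R
R → D
R → Q
J → S
F → M
F → P

O G F C E B A N J K L I H R D Q S M P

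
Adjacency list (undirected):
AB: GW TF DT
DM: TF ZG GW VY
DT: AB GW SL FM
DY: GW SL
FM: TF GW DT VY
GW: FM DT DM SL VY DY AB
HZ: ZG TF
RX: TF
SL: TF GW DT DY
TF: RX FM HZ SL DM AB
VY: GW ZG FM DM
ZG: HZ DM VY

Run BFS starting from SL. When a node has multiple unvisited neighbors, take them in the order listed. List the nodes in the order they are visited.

SL → TF → GW → DT → DY → RX → FM → HZ → DM → AB → VY → ZG

Visit SL; enqueue TF, GW, DT, DY → queue [TF, GW, DT, DY]
Visit TF; enqueue RX, FM, HZ, DM, AB → queue [GW, DT, DY, RX, FM, HZ, DM, AB]
Visit GW; enqueue VY → queue [DT, DY, RX, FM, HZ, DM, AB, VY]
Visit DT → queue [DY, RX, FM, HZ, DM, AB, VY]
Visit DY → queue [RX, FM, HZ, DM, AB, VY]
Visit RX → queue [FM, HZ, DM, AB, VY]
Visit FM → queue [HZ, DM, AB, VY]
Visit HZ; enqueue ZG → queue [DM, AB, VY, ZG]
Visit DM → queue [AB, VY, ZG]
Visit AB → queue [VY, ZG]
Visit VY → queue [ZG]
Visit ZG → queue []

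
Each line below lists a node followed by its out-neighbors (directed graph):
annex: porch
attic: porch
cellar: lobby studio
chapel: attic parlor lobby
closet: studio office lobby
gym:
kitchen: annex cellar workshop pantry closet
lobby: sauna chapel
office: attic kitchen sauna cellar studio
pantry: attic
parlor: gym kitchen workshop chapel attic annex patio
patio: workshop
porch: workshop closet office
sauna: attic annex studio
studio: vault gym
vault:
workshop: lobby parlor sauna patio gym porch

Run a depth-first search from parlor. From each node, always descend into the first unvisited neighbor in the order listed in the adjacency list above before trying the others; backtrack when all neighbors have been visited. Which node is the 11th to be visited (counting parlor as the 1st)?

vault

Visit parlor
parlor → gym
parlor → kitchen
kitchen → annex
annex → porch
porch → workshop
workshop → lobby
lobby → sauna
sauna → attic
sauna → studio
studio → vault
lobby → chapel
workshop → patio
porch → closet
closet → office
office → cellar
kitchen → pantry

Visit order: parlor, gym, kitchen, annex, porch, workshop, lobby, sauna, attic, studio, vault, chapel, patio, closet, office, cellar, pantry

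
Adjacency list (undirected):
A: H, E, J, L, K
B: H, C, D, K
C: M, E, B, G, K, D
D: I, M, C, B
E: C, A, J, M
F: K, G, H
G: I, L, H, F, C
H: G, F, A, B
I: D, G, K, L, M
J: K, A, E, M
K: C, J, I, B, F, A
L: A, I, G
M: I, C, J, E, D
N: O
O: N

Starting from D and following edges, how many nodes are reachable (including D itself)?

13

BFS from D visits: D, M, I, C, B, J, E, L, K, G, H, A, F
Reachable nodes: 13 of 15 total.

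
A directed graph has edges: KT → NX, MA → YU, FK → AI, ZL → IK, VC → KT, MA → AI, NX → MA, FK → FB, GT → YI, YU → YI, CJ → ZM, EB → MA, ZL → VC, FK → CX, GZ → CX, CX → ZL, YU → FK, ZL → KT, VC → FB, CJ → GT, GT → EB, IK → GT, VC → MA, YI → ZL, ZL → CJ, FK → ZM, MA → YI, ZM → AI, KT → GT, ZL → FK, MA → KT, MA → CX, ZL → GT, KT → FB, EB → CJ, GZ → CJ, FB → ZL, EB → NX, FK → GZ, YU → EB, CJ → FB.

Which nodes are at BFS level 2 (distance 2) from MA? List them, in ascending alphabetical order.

EB, FB, FK, GT, NX, ZL

Level 0: MA
Level 1: AI, CX, KT, YI, YU
Level 2: EB, FB, FK, GT, NX, ZL
Level 3: CJ, GZ, IK, VC, ZM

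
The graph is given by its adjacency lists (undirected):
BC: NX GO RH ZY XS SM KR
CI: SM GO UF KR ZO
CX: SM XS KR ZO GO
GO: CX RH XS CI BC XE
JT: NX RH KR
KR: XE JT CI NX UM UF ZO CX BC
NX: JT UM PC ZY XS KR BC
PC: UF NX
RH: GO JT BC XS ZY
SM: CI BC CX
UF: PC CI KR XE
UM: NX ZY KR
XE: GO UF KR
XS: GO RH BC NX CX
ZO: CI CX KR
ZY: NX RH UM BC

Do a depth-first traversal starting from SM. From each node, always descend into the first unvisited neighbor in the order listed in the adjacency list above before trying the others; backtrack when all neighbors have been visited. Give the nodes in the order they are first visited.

Visit SM
SM → CI
CI → GO
GO → CX
CX → XS
XS → RH
RH → JT
JT → NX
NX → UM
UM → ZY
ZY → BC
BC → KR
KR → XE
XE → UF
UF → PC
KR → ZO

SM -> CI -> GO -> CX -> XS -> RH -> JT -> NX -> UM -> ZY -> BC -> KR -> XE -> UF -> PC -> ZO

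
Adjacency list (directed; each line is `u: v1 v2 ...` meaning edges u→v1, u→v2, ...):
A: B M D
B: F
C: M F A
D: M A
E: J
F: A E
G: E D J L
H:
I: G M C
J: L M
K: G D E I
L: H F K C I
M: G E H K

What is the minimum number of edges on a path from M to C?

3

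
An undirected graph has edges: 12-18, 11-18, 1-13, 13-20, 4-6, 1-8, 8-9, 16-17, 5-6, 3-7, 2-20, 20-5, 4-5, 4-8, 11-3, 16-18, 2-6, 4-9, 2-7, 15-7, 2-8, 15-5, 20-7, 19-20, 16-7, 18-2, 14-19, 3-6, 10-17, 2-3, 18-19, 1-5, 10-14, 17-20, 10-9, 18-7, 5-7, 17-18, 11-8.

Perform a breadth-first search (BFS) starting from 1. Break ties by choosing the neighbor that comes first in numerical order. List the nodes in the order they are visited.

Visit 1; enqueue 5, 8, 13 → queue [5, 8, 13]
Visit 5; enqueue 4, 6, 7, 15, 20 → queue [8, 13, 4, 6, 7, 15, 20]
Visit 8; enqueue 2, 9, 11 → queue [13, 4, 6, 7, 15, 20, 2, 9, 11]
Visit 13 → queue [4, 6, 7, 15, 20, 2, 9, 11]
Visit 4 → queue [6, 7, 15, 20, 2, 9, 11]
Visit 6; enqueue 3 → queue [7, 15, 20, 2, 9, 11, 3]
Visit 7; enqueue 16, 18 → queue [15, 20, 2, 9, 11, 3, 16, 18]
Visit 15 → queue [20, 2, 9, 11, 3, 16, 18]
Visit 20; enqueue 17, 19 → queue [2, 9, 11, 3, 16, 18, 17, 19]
Visit 2 → queue [9, 11, 3, 16, 18, 17, 19]
Visit 9; enqueue 10 → queue [11, 3, 16, 18, 17, 19, 10]
Visit 11 → queue [3, 16, 18, 17, 19, 10]
Visit 3 → queue [16, 18, 17, 19, 10]
Visit 16 → queue [18, 17, 19, 10]
Visit 18; enqueue 12 → queue [17, 19, 10, 12]
Visit 17 → queue [19, 10, 12]
Visit 19; enqueue 14 → queue [10, 12, 14]
Visit 10 → queue [12, 14]
Visit 12 → queue [14]
Visit 14 → queue []

1 → 5 → 8 → 13 → 4 → 6 → 7 → 15 → 20 → 2 → 9 → 11 → 3 → 16 → 18 → 17 → 19 → 10 → 12 → 14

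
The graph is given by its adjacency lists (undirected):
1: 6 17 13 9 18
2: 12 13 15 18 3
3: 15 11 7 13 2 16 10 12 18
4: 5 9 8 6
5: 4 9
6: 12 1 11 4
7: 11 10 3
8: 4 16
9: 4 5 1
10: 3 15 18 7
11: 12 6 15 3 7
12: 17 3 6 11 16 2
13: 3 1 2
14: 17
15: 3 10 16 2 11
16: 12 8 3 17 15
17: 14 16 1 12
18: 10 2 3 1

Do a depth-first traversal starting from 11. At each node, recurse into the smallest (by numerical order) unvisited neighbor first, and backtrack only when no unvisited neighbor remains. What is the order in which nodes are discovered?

11, 3, 2, 12, 6, 1, 9, 4, 5, 8, 16, 15, 10, 7, 18, 17, 14, 13

Visit 11
11 → 3
3 → 2
2 → 12
12 → 6
6 → 1
1 → 9
9 → 4
4 → 5
4 → 8
8 → 16
16 → 15
15 → 10
10 → 7
10 → 18
16 → 17
17 → 14
1 → 13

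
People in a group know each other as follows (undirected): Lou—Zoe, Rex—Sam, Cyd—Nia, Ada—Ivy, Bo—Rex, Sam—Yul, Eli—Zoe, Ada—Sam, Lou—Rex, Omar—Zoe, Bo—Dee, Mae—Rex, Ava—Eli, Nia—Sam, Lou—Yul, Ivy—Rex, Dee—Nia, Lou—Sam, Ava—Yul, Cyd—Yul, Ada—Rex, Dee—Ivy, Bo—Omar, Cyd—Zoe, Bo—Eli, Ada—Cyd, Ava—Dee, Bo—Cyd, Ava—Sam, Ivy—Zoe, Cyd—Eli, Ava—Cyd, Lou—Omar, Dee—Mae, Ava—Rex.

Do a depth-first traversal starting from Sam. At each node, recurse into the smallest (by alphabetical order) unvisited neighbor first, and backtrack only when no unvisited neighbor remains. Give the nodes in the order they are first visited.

Visit Sam
Sam → Ada
Ada → Cyd
Cyd → Ava
Ava → Dee
Dee → Bo
Bo → Eli
Eli → Zoe
Zoe → Ivy
Ivy → Rex
Rex → Lou
Lou → Omar
Lou → Yul
Rex → Mae
Dee → Nia

Sam Ada Cyd Ava Dee Bo Eli Zoe Ivy Rex Lou Omar Yul Mae Nia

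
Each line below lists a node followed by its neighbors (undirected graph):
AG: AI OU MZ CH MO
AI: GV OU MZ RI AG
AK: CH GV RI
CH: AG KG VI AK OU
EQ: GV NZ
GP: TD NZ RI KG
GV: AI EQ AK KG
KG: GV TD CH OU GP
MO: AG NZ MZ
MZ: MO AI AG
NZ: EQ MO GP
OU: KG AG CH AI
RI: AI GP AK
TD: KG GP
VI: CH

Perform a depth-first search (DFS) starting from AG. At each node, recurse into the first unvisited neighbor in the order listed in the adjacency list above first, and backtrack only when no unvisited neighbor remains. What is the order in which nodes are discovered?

Visit AG
AG → AI
AI → GV
GV → EQ
EQ → NZ
NZ → MO
MO → MZ
NZ → GP
GP → TD
TD → KG
KG → CH
CH → VI
CH → AK
AK → RI
CH → OU

AG, AI, GV, EQ, NZ, MO, MZ, GP, TD, KG, CH, VI, AK, RI, OU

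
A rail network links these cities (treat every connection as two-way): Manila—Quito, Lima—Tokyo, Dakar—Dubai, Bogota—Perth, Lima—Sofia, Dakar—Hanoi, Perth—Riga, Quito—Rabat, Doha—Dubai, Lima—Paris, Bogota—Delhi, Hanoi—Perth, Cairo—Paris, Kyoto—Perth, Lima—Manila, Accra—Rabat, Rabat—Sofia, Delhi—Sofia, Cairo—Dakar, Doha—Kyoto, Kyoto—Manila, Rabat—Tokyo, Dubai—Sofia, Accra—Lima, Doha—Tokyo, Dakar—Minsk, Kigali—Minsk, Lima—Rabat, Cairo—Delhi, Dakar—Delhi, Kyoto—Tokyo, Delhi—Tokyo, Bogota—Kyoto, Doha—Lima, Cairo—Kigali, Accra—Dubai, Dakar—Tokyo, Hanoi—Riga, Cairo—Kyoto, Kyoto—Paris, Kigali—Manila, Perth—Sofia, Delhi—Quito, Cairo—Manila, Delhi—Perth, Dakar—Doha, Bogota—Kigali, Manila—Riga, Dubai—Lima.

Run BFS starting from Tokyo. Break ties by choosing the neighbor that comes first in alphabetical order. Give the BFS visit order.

Tokyo → Dakar → Delhi → Doha → Kyoto → Lima → Rabat → Cairo → Dubai → Hanoi → Minsk → Bogota → Perth → Quito → Sofia → Manila → Paris → Accra → Kigali → Riga

Visit Tokyo; enqueue Dakar, Delhi, Doha, Kyoto, Lima, Rabat → queue [Dakar, Delhi, Doha, Kyoto, Lima, Rabat]
Visit Dakar; enqueue Cairo, Dubai, Hanoi, Minsk → queue [Delhi, Doha, Kyoto, Lima, Rabat, Cairo, Dubai, Hanoi, Minsk]
Visit Delhi; enqueue Bogota, Perth, Quito, Sofia → queue [Doha, Kyoto, Lima, Rabat, Cairo, Dubai, Hanoi, Minsk, Bogota, Perth, Quito, Sofia]
Visit Doha → queue [Kyoto, Lima, Rabat, Cairo, Dubai, Hanoi, Minsk, Bogota, Perth, Quito, Sofia]
Visit Kyoto; enqueue Manila, Paris → queue [Lima, Rabat, Cairo, Dubai, Hanoi, Minsk, Bogota, Perth, Quito, Sofia, Manila, Paris]
Visit Lima; enqueue Accra → queue [Rabat, Cairo, Dubai, Hanoi, Minsk, Bogota, Perth, Quito, Sofia, Manila, Paris, Accra]
Visit Rabat → queue [Cairo, Dubai, Hanoi, Minsk, Bogota, Perth, Quito, Sofia, Manila, Paris, Accra]
Visit Cairo; enqueue Kigali → queue [Dubai, Hanoi, Minsk, Bogota, Perth, Quito, Sofia, Manila, Paris, Accra, Kigali]
Visit Dubai → queue [Hanoi, Minsk, Bogota, Perth, Quito, Sofia, Manila, Paris, Accra, Kigali]
Visit Hanoi; enqueue Riga → queue [Minsk, Bogota, Perth, Quito, Sofia, Manila, Paris, Accra, Kigali, Riga]
Visit Minsk → queue [Bogota, Perth, Quito, Sofia, Manila, Paris, Accra, Kigali, Riga]
Visit Bogota → queue [Perth, Quito, Sofia, Manila, Paris, Accra, Kigali, Riga]
Visit Perth → queue [Quito, Sofia, Manila, Paris, Accra, Kigali, Riga]
Visit Quito → queue [Sofia, Manila, Paris, Accra, Kigali, Riga]
Visit Sofia → queue [Manila, Paris, Accra, Kigali, Riga]
Visit Manila → queue [Paris, Accra, Kigali, Riga]
Visit Paris → queue [Accra, Kigali, Riga]
Visit Accra → queue [Kigali, Riga]
Visit Kigali → queue [Riga]
Visit Riga → queue []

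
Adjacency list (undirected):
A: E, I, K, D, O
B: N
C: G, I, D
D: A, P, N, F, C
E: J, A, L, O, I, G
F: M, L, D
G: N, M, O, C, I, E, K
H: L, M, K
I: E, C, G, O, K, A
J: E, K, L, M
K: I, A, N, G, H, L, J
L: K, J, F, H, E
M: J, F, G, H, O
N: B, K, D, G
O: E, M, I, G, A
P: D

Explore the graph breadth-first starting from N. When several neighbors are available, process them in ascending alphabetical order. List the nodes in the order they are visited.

N -> B -> D -> G -> K -> A -> C -> F -> P -> E -> I -> M -> O -> H -> J -> L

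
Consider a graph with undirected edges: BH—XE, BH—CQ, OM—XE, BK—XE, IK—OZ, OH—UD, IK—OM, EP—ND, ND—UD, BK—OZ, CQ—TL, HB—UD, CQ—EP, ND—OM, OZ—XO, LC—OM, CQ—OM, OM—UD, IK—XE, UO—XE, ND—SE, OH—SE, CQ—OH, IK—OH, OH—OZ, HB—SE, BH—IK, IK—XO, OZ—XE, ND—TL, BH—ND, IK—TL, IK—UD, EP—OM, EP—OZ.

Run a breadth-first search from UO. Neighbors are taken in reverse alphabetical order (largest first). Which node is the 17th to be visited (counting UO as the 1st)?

Visit UO; enqueue XE → queue [XE]
Visit XE; enqueue OZ, OM, IK, BK, BH → queue [OZ, OM, IK, BK, BH]
Visit OZ; enqueue XO, OH, EP → queue [OM, IK, BK, BH, XO, OH, EP]
Visit OM; enqueue UD, ND, LC, CQ → queue [IK, BK, BH, XO, OH, EP, UD, ND, LC, CQ]
Visit IK; enqueue TL → queue [BK, BH, XO, OH, EP, UD, ND, LC, CQ, TL]
Visit BK → queue [BH, XO, OH, EP, UD, ND, LC, CQ, TL]
Visit BH → queue [XO, OH, EP, UD, ND, LC, CQ, TL]
Visit XO → queue [OH, EP, UD, ND, LC, CQ, TL]
Visit OH; enqueue SE → queue [EP, UD, ND, LC, CQ, TL, SE]
Visit EP → queue [UD, ND, LC, CQ, TL, SE]
Visit UD; enqueue HB → queue [ND, LC, CQ, TL, SE, HB]
Visit ND → queue [LC, CQ, TL, SE, HB]
Visit LC → queue [CQ, TL, SE, HB]
Visit CQ → queue [TL, SE, HB]
Visit TL → queue [SE, HB]
Visit SE → queue [HB]
Visit HB → queue []

Visit order: UO, XE, OZ, OM, IK, BK, BH, XO, OH, EP, UD, ND, LC, CQ, TL, SE, HB

HB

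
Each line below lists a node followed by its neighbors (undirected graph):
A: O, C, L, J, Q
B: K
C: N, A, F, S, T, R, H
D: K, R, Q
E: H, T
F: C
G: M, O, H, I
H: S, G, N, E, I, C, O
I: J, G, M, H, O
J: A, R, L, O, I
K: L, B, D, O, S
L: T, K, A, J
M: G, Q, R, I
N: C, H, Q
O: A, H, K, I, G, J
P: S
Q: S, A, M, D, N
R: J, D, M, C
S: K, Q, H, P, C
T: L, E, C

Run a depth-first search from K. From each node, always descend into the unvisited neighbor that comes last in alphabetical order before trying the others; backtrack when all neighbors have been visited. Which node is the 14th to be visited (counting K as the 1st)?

T

Visit K
K → S
S → Q
Q → N
N → H
H → O
O → J
J → R
R → M
M → I
I → G
R → D
R → C
C → T
T → L
L → A
T → E
C → F
S → P
K → B

Visit order: K, S, Q, N, H, O, J, R, M, I, G, D, C, T, L, A, E, F, P, B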